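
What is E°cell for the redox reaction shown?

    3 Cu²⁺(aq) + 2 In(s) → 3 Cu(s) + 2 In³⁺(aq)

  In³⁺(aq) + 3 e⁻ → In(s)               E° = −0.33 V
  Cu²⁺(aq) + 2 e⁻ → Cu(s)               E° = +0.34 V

Cu²⁺(aq) gains electrons, so the Cu²⁺/Cu couple is the cathode; the In³⁺/In couple is the anode.
E°cell = E°(cathode) − E°(anode) = +0.34 − (−0.33) = +0.67 V.

+0.67 V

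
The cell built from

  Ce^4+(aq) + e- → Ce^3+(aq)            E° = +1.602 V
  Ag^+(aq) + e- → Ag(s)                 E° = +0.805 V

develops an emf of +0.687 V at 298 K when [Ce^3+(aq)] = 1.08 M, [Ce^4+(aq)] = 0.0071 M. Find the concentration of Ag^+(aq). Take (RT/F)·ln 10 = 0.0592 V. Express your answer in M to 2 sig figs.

0.47 M

Ce⁴⁺/Ce³⁺ is the cathode (higher E°); E°cell = +1.602 − (+0.805) = +0.797 V with n = 1.
From the Nernst equation, log Q = n(E° − E)/0.0592 = 1·(+0.797 − (+0.687))/0.0592 = 1.858.
The balanced reaction is Ce^4+(aq) + Ag(s) → Ce^3+(aq) + Ag^+(aq), so Q = ([Ce^3+(aq)]·[Ag^+(aq)]) / [Ce^4+(aq)].
Solving for the unknown gives log [Ag^+(aq)] = −0.324, so [Ag^+(aq)] ≈ 0.47 M.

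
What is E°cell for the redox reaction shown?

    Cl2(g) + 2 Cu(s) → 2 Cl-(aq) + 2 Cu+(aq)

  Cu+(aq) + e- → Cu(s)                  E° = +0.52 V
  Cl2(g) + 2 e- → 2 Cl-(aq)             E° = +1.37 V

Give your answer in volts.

Cl2(g) gains electrons, so the Cl₂/Cl⁻ couple is the cathode; the Cu⁺/Cu couple is the anode.
E°cell = E°(cathode) − E°(anode) = +1.37 − (+0.52) = +0.85 V.

+0.85 V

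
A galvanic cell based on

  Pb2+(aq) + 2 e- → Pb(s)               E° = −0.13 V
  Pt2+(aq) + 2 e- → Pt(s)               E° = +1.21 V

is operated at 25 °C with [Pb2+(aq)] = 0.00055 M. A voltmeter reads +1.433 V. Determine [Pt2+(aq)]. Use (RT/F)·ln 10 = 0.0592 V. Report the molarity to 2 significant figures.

With Pt²⁺/Pt at the cathode and Pb²⁺/Pb at the anode, E°cell = +1.21 − (−0.13) = +1.34 V (n = 2).
Since E = E° − (0.0592/n)·log Q, log Q = n(E° − E)/0.0592 = −3.142.
The balanced reaction is Pt2+(aq) + Pb(s) → Pt(s) + Pb2+(aq), so Q = [Pb2+(aq)] / [Pt2+(aq)].
Isolating [Pt2+(aq)] in Q = 10^{−3.142} yields log [Pt2+(aq)] = −0.118, i.e. 0.76 M.

0.76 M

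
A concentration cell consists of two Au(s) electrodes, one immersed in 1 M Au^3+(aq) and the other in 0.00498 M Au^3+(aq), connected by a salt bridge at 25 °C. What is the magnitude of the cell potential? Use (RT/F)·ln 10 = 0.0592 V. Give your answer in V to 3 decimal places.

0.045 V

For a concentration cell E°cell = 0, since both electrodes use the same couple.
The compartment with the higher Au^3+(aq) concentration (1 M) acts as the cathode; ions are reduced there and produced at the dilute (0.00498 M) anode.
With n = 3, Ecell = −(0.0592/3)·log([dilute]/[conc]) = −(0.0592/3)·log(0.00498/1) = +0.045 V.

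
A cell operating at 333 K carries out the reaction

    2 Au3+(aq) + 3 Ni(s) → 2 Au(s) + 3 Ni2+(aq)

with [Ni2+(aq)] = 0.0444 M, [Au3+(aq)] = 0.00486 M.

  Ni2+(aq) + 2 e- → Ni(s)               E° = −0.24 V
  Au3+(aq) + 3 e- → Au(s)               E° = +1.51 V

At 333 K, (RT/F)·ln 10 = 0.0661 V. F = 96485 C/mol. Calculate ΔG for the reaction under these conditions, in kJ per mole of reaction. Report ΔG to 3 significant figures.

E°cell = +1.51 − (−0.24) = +1.75 V; the balanced reaction transfers n = 6 electrons.
The reaction quotient is [Ni2+(aq)]^3 / [Au3+(aq)]^2 = 3.71; by Nernst, E = +1.75 − (0.0661/6)(0.569) = +1.7437 V.
Then ΔG = −nFE = −6 × 96485 × +1.7437 J/mol = −1010 kJ/mol.

−1010 kJ/mol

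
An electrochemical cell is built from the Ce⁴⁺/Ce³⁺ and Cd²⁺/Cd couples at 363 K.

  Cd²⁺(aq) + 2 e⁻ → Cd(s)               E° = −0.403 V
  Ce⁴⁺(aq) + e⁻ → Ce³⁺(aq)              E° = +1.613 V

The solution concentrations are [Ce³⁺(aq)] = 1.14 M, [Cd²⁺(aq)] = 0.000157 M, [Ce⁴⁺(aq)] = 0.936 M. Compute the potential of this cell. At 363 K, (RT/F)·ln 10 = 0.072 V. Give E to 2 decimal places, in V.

+2.15 V

Ce⁴⁺/Ce³⁺ is reduced (cathode, E° = +1.613 V) and Cd²⁺/Cd is oxidized (anode).
The standard potential is +1.613 − (−0.403) = +2.016 V and the balanced reaction transfers n = 2 electrons.
Balancing gives 2 Ce⁴⁺(aq) + Cd(s) → 2 Ce³⁺(aq) + Cd²⁺(aq); hence Q = ([Ce³⁺(aq)]^2·[Cd²⁺(aq)]) / [Ce⁴⁺(aq)]^2 = 0.000233 (log Q = −3.633).
Applying E = E° − (RT ln10/nF)·log Q gives +2.016 − (0.072/2)(−3.633) = +2.15 V.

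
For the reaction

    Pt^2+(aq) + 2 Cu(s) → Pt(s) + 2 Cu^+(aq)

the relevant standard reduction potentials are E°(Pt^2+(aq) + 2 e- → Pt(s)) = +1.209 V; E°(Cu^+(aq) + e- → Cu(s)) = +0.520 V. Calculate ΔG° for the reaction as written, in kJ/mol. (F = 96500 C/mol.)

In the reaction as written Pt^2+(aq) is reduced, so the Pt²⁺/Pt couple is the cathode and Cu⁺/Cu is the anode.
E°cell = +1.209 − (+0.520) = +0.689 V; balancing electrons gives n = 2.
ΔG° = −nFE°cell = −(2)(96500)(+0.689) J/mol = −133 kJ/mol.

−133 kJ/mol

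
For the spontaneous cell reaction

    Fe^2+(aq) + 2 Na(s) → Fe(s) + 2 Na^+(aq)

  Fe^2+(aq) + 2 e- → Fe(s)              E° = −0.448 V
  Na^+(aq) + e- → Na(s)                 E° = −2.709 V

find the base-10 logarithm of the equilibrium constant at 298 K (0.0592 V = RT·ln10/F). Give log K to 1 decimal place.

The Fe²⁺/Fe couple is reduced (cathode); E°cell = −0.448 − (−2.709) = +2.261 V with n = 2.
At equilibrium E = 0, so log K = nE°cell / 0.0592 = (2)(+2.261) / 0.0592 = 76.4.

log K = 76.4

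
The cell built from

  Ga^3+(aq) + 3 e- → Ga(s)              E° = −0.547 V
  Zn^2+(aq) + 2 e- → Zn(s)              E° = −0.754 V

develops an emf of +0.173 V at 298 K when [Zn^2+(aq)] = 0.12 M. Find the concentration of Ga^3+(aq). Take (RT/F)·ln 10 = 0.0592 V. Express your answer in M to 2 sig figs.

The Ga³⁺/Ga couple has the larger reduction potential, so it is the cathode: E°cell = −0.547 − (−0.754) = +0.207 V and n = 6.
From the Nernst equation, log Q = n(E° − E)/0.0592 = 6·(+0.207 − (+0.173))/0.0592 = 3.446.
The balanced reaction is 2 Ga^3+(aq) + 3 Zn(s) → 2 Ga(s) + 3 Zn^2+(aq), so Q = [Zn^2+(aq)]^3 / [Ga^3+(aq)]^2.
Isolating [Ga^3+(aq)] in Q = 10^{3.446} yields log [Ga^3+(aq)] = −3.104, i.e. 0.00079 M.

0.00079 M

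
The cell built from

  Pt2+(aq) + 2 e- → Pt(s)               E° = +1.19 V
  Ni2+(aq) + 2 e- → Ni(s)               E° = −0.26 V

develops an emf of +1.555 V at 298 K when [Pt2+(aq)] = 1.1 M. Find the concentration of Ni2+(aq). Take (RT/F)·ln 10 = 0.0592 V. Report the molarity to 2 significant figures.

With Pt²⁺/Pt at the cathode and Ni²⁺/Ni at the anode, E°cell = +1.19 − (−0.26) = +1.45 V (n = 2).
Rearranging E = E° − (0.0592/n)·log Q gives log Q = 2(+1.45 − (+1.555))/0.0592 = −3.547.
Balancing electrons gives Pt2+(aq) + Ni(s) → Pt(s) + Ni2+(aq); thus Q = [Ni2+(aq)] / [Pt2+(aq)].
Isolating [Ni2+(aq)] in Q = 10^{−3.547} yields log [Ni2+(aq)] = −3.506, i.e. 0.00031 M.

0.00031 M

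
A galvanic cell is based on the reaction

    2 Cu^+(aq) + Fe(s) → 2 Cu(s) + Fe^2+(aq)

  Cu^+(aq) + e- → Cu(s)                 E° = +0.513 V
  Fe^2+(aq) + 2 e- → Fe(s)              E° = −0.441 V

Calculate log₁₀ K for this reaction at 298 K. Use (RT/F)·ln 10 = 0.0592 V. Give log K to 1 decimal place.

log K = 32.2

The Cu⁺/Cu couple is reduced (cathode); E°cell = +0.513 − (−0.441) = +0.954 V with n = 2.
At equilibrium E = 0, so log K = nE°cell / 0.0592 = (2)(+0.954) / 0.0592 = 32.2.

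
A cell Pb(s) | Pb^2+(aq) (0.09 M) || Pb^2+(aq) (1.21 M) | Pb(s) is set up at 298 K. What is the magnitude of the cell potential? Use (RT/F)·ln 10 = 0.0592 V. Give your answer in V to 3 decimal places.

For a concentration cell E°cell = 0, since both electrodes use the same couple.
The compartment with the higher Pb^2+(aq) concentration (1.21 M) acts as the cathode; ions are reduced there and produced at the dilute (0.09 M) anode.
With n = 2, Ecell = −(0.0592/2)·log([dilute]/[conc]) = −(0.0592/2)·log(0.09/1.21) = +0.033 V.

0.033 V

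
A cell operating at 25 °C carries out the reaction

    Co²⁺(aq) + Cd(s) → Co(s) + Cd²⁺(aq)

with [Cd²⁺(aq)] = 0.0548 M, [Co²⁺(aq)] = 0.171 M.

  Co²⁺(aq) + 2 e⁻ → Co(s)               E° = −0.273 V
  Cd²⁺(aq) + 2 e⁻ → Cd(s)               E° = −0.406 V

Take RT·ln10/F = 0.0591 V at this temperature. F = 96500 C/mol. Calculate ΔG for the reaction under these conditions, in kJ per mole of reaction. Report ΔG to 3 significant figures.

−28.5 kJ/mol

The standard cell potential is −0.273 − (−0.406) = +0.133 V, with n = 2 electrons in the balanced equation.
Here Q = [Cd²⁺(aq)] / [Co²⁺(aq)] = 0.32 (log Q = −0.494), giving E = +0.133 − (0.0591/2)·(−0.494) = +0.1476 V.
ΔG = −nFE = −(2)(96500)(+0.1476) J/mol = −28.5 kJ/mol.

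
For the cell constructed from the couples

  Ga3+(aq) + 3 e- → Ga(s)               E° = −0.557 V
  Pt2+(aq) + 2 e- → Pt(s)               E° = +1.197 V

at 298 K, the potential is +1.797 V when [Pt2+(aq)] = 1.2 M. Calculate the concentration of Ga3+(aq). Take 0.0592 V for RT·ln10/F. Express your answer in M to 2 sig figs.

The Pt²⁺/Pt couple has the larger reduction potential, so it is the cathode: E°cell = +1.197 − (−0.557) = +1.754 V and n = 6.
Since E = E° − (0.0592/n)·log Q, log Q = n(E° − E)/0.0592 = −4.358.
Balancing electrons gives 3 Pt2+(aq) + 2 Ga(s) → 3 Pt(s) + 2 Ga3+(aq); thus Q = [Ga3+(aq)]^2 / [Pt2+(aq)]^3.
Isolating [Ga3+(aq)] in Q = 10^{−4.358} yields log [Ga3+(aq)] = −2.060, i.e. 0.0087 M.

0.0087 M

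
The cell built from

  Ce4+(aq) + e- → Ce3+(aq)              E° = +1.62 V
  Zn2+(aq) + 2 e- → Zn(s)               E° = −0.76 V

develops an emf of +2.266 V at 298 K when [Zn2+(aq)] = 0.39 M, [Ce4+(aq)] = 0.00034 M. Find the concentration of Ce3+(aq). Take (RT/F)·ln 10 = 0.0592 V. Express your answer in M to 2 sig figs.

0.046 M

Ce⁴⁺/Ce³⁺ is the cathode (higher E°); E°cell = +1.62 − (−0.76) = +2.38 V with n = 2.
From the Nernst equation, log Q = n(E° − E)/0.0592 = 2·(+2.38 − (+2.266))/0.0592 = 3.851.
For 2 Ce4+(aq) + Zn(s) → 2 Ce3+(aq) + Zn2+(aq), the reaction quotient is Q = ([Ce3+(aq)]^2·[Zn2+(aq)]) / [Ce4+(aq)]^2.
Isolating [Ce3+(aq)] in Q = 10^{3.851} yields log [Ce3+(aq)] = −1.339, i.e. 0.046 M.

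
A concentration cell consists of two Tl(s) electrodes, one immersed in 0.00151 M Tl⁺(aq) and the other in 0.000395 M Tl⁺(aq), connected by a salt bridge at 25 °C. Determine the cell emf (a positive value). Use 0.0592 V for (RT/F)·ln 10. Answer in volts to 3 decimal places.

For a concentration cell E°cell = 0, since both electrodes use the same couple.
The compartment with the higher Tl⁺(aq) concentration (0.00151 M) acts as the cathode; ions are reduced there and produced at the dilute (0.000395 M) anode.
With n = 1, Ecell = −(0.0592/1)·log([dilute]/[conc]) = −(0.0592/1)·log(0.000395/0.00151) = +0.034 V.

0.034 V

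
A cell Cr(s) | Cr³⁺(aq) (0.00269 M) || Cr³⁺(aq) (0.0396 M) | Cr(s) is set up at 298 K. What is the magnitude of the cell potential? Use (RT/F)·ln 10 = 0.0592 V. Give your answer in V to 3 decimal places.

For a concentration cell E°cell = 0, since both electrodes use the same couple.
The compartment with the higher Cr³⁺(aq) concentration (0.0396 M) acts as the cathode; ions are reduced there and produced at the dilute (0.00269 M) anode.
With n = 3, Ecell = −(0.0592/3)·log([dilute]/[conc]) = −(0.0592/3)·log(0.00269/0.0396) = +0.023 V.

0.023 V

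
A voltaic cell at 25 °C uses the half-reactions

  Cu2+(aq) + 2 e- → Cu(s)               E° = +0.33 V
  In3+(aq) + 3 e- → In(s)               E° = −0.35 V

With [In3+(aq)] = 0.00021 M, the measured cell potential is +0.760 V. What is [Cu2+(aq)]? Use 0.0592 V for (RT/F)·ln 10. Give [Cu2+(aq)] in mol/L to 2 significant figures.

With Cu²⁺/Cu at the cathode and In³⁺/In at the anode, E°cell = +0.33 − (−0.35) = +0.68 V (n = 6).
Since E = E° − (0.0592/n)·log Q, log Q = n(E° − E)/0.0592 = −8.108.
Balancing electrons gives 3 Cu2+(aq) + 2 In(s) → 3 Cu(s) + 2 In3+(aq); thus Q = [In3+(aq)]^2 / [Cu2+(aq)]^3.
Substituting the known concentrations and solving, log [Cu2+(aq)] = 0.251 and [Cu2+(aq)] = 1.8 M.

1.8 M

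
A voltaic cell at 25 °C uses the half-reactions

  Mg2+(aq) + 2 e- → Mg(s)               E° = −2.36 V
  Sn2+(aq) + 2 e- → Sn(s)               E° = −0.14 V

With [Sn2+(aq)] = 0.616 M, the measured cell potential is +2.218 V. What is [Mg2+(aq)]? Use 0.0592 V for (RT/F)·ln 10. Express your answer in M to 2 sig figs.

0.72 M

Sn²⁺/Sn is the cathode (higher E°); E°cell = −0.14 − (−2.36) = +2.22 V with n = 2.
From the Nernst equation, log Q = n(E° − E)/0.0592 = 2·(+2.22 − (+2.218))/0.0592 = 0.068.
Balancing electrons gives Sn2+(aq) + Mg(s) → Sn(s) + Mg2+(aq); thus Q = [Mg2+(aq)] / [Sn2+(aq)].
Solving for the unknown gives log [Mg2+(aq)] = −0.142, so [Mg2+(aq)] ≈ 0.72 M.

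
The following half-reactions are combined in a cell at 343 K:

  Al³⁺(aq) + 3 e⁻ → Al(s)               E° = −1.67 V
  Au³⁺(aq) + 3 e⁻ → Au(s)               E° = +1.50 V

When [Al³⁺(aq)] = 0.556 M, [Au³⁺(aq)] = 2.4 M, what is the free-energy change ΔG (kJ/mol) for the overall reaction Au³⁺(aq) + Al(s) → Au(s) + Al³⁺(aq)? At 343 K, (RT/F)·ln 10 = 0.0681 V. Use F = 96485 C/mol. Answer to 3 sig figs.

−922 kJ/mol

E°cell = +1.50 − (−1.67) = +3.17 V; the balanced reaction transfers n = 3 electrons.
Here Q = [Al³⁺(aq)] / [Au³⁺(aq)] = 0.232 (log Q = −0.635), giving E = +3.17 − (0.0681/3)·(−0.635) = +3.1844 V.
Finally ΔG = −nFE = −(3)(96485 C/mol)(+3.1844 V) = −922 kJ/mol.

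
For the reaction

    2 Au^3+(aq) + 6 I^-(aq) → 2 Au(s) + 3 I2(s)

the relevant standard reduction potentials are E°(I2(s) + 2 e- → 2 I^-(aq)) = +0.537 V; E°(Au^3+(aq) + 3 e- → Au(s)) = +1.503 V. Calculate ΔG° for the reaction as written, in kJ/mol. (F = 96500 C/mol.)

−559 kJ/mol

In the reaction as written Au^3+(aq) is reduced, so the Au³⁺/Au couple is the cathode and I₂/I⁻ is the anode.
E°cell = +1.503 − (+0.537) = +0.966 V; balancing electrons gives n = 6.
ΔG° = −nFE°cell = −(6)(96500)(+0.966) J/mol = −559 kJ/mol.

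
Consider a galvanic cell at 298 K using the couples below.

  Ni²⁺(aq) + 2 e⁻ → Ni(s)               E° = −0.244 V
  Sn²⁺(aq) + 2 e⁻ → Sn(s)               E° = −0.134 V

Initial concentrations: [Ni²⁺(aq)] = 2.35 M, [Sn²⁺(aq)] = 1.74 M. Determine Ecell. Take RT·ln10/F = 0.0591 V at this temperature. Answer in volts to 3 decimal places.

The Sn²⁺/Sn couple has the more positive E°, so it is the cathode; Ni²⁺/Ni is the anode.
E°cell = E°cat − E°an = −0.134 − (−0.244) = +0.110 V; n = 2.
For the overall reaction Sn²⁺(aq) + Ni(s) → Sn(s) + Ni²⁺(aq), Q = [Ni²⁺(aq)] / [Sn²⁺(aq)] = 1.35, giving log Q = 0.131.
Applying E = E° − (RT ln10/nF)·log Q gives +0.110 − (0.0591/2)(0.131) = +0.106 V.

+0.106 V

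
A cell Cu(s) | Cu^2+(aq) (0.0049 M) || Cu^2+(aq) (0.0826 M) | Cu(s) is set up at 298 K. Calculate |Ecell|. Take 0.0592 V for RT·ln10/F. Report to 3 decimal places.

0.036 V

For a concentration cell E°cell = 0, since both electrodes use the same couple.
The compartment with the higher Cu^2+(aq) concentration (0.0826 M) acts as the cathode; ions are reduced there and produced at the dilute (0.0049 M) anode.
With n = 2, Ecell = −(0.0592/2)·log([dilute]/[conc]) = −(0.0592/2)·log(0.0049/0.0826) = +0.036 V.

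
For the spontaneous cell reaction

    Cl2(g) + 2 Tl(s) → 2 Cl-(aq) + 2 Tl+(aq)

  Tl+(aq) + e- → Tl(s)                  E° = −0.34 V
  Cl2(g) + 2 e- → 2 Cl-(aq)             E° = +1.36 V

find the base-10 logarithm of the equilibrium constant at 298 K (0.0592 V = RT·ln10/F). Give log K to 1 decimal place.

The Cl₂/Cl⁻ couple is reduced (cathode); E°cell = +1.36 − (−0.34) = +1.70 V with n = 2.
At equilibrium E = 0, so log K = nE°cell / 0.0592 = (2)(+1.70) / 0.0592 = 57.4.

log K = 57.4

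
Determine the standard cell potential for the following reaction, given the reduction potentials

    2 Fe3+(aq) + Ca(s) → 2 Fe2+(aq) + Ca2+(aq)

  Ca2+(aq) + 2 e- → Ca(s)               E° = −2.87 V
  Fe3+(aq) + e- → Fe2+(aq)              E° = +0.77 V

In the reaction as written, Fe3+(aq) is reduced (cathode) and Ca2+(aq) is produced by oxidation at the anode.
E°cell = E°(cathode) − E°(anode) = +0.77 − (−2.87) = +3.64 V.
The positive value indicates the reaction is spontaneous as written.

+3.64 V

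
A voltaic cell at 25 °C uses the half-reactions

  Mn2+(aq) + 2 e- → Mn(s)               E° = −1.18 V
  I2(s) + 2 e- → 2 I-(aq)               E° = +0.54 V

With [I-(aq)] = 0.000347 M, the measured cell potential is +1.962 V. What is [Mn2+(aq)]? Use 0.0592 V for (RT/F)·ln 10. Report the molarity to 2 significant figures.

I₂/I⁻ is the cathode (higher E°); E°cell = +0.54 − (−1.18) = +1.72 V with n = 2.
Since E = E° − (0.0592/n)·log Q, log Q = n(E° − E)/0.0592 = −8.176.
Balancing electrons gives I2(s) + Mn(s) → 2 I-(aq) + Mn2+(aq); thus Q = [I-(aq)]^2·[Mn2+(aq)].
Isolating [Mn2+(aq)] in Q = 10^{−8.176} yields log [Mn2+(aq)] = −1.257, i.e. 0.055 M.

0.055 M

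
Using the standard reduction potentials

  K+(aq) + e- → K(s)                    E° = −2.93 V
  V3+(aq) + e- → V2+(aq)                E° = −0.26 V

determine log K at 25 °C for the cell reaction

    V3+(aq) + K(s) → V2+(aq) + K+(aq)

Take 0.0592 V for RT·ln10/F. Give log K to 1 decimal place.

The V³⁺/V²⁺ couple is reduced (cathode); E°cell = −0.26 − (−2.93) = +2.67 V with n = 1.
At equilibrium E = 0, so log K = nE°cell / 0.0592 = (1)(+2.67) / 0.0592 = 45.1.

log K = 45.1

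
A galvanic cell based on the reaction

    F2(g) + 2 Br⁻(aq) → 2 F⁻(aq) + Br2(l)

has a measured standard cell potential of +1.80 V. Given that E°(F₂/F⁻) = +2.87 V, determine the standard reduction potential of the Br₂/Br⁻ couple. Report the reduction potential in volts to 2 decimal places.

In the reaction as written the F₂/F⁻ couple is reduced (cathode) and Br₂/Br⁻ is oxidized (anode), so E°cell = E°(F₂/F⁻) − E°(Br₂/Br⁻).
E°(Br₂/Br⁻) = E°(cathode) − E°cell = +2.87 − (+1.80) = +1.07 V.

+1.07 V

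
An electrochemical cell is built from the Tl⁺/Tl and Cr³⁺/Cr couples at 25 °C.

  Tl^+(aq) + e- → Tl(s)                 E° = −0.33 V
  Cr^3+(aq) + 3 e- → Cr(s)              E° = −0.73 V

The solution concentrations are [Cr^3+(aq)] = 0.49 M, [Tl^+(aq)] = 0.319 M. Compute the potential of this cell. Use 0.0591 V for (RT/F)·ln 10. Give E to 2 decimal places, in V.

Since E°(Tl⁺/Tl) > E°(Cr³⁺/Cr), Tl⁺/Tl serves as the cathode.
E°cell = E°cat − E°an = −0.33 − (−0.73) = +0.40 V; n = 3.
The balanced reaction is 3 Tl^+(aq) + Cr(s) → 3 Tl(s) + Cr^3+(aq), so Q = [Cr^3+(aq)] / [Tl^+(aq)]^3 = 15.1 and log Q = 1.179.
Applying E = E° − (RT ln10/nF)·log Q gives +0.40 − (0.0591/3)(1.179) = +0.38 V.

+0.38 V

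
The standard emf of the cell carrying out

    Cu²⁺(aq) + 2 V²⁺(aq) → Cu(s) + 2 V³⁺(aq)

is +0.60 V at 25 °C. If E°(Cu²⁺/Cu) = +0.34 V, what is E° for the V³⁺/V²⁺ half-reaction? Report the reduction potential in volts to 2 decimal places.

In the reaction as written the Cu²⁺/Cu couple is reduced (cathode) and V³⁺/V²⁺ is oxidized (anode), so E°cell = E°(Cu²⁺/Cu) − E°(V³⁺/V²⁺).
E°(V³⁺/V²⁺) = E°(cathode) − E°cell = +0.34 − (+0.60) = −0.26 V.

−0.26 V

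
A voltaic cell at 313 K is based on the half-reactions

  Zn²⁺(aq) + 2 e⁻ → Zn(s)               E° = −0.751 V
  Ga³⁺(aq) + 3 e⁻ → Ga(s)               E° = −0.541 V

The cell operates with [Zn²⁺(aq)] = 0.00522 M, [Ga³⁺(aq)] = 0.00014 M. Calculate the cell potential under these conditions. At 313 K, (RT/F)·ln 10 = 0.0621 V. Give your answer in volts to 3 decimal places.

Ga³⁺/Ga is reduced (cathode, E° = −0.541 V) and Zn²⁺/Zn is oxidized (anode).
The standard potential is −0.541 − (−0.751) = +0.210 V and the balanced reaction transfers n = 6 electrons.
The balanced reaction is 2 Ga³⁺(aq) + 3 Zn(s) → 2 Ga(s) + 3 Zn²⁺(aq), so Q = [Zn²⁺(aq)]^3 / [Ga³⁺(aq)]^2 = 7.26 and log Q = 0.861.
E = E° − (0.0621/n)·log Q = +0.210 − (0.0621/6)(0.861) = +0.201 V.

+0.201 V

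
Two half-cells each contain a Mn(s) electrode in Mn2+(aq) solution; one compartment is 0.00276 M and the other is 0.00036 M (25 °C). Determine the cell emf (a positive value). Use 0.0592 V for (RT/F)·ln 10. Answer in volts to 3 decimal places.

For a concentration cell E°cell = 0, since both electrodes use the same couple.
The compartment with the higher Mn2+(aq) concentration (0.00276 M) acts as the cathode; ions are reduced there and produced at the dilute (0.00036 M) anode.
With n = 2, Ecell = −(0.0592/2)·log([dilute]/[conc]) = −(0.0592/2)·log(0.00036/0.00276) = +0.026 V.

0.026 V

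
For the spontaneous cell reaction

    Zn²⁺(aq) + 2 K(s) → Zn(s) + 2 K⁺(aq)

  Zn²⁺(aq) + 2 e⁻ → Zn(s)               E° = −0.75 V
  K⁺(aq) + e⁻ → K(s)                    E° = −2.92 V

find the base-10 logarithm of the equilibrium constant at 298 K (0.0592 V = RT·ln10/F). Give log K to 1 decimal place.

The Zn²⁺/Zn couple is reduced (cathode); E°cell = −0.75 − (−2.92) = +2.17 V with n = 2.
At equilibrium E = 0, so log K = nE°cell / 0.0592 = (2)(+2.17) / 0.0592 = 73.3.

log K = 73.3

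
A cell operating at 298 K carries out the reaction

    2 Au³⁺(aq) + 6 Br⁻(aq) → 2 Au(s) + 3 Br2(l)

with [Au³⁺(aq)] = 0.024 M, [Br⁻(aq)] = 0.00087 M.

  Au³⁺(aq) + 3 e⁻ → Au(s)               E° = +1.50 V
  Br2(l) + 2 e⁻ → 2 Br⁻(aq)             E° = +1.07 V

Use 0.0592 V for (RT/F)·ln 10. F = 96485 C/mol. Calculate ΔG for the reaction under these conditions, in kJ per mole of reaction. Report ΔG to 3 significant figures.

E°cell = +1.50 − (+1.07) = +0.43 V; the balanced reaction transfers n = 6 electrons.
Here Q = 1 / ([Au³⁺(aq)]^2·[Br⁻(aq)]^6) = 4×10^21 (log Q = 21.602), giving E = +0.43 − (0.0592/6)·(21.602) = +0.2169 V.
ΔG = −nFE = −(6)(96485)(+0.2169) J/mol = −126 kJ/mol.

−126 kJ/mol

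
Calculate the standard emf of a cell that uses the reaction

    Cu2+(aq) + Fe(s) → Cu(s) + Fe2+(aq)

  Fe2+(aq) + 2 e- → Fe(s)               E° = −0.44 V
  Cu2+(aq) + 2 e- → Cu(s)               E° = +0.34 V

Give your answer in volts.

In the reaction as written, Cu2+(aq) is reduced (cathode) and Fe2+(aq) is produced by oxidation at the anode.
E°cell = E°(cathode) − E°(anode) = +0.34 − (−0.44) = +0.78 V.

+0.78 V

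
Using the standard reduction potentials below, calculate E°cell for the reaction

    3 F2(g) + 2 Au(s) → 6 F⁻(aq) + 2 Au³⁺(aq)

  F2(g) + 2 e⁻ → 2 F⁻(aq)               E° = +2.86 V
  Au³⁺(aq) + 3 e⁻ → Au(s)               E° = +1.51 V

F2(g) gains electrons, so the F₂/F⁻ couple is the cathode; the Au³⁺/Au couple is the anode.
E°cell = E°(cathode) − E°(anode) = +2.86 − (+1.51) = +1.35 V.
The positive value indicates the reaction is spontaneous as written.

+1.35 V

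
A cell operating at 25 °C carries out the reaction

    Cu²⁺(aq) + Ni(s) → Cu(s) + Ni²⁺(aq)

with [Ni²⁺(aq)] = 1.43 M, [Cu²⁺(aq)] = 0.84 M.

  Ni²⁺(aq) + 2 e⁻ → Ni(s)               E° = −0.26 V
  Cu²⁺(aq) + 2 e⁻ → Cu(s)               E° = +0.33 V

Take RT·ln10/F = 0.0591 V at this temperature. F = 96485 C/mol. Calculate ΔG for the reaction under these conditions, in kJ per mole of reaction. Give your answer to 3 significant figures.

−113 kJ/mol

The standard cell potential is +0.33 − (−0.26) = +0.59 V, with n = 2 electrons in the balanced equation.
Q = [Ni²⁺(aq)] / [Cu²⁺(aq)] = 1.7, so log Q = 0.231 and E = +0.59 − (0.0591/2)(0.231) = +0.5832 V.
Then ΔG = −nFE = −2 × 96485 × +0.5832 J/mol = −113 kJ/mol.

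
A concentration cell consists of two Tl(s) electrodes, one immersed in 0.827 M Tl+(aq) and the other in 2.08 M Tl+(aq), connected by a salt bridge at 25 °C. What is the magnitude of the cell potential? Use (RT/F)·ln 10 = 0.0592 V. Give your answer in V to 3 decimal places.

0.024 V

For a concentration cell E°cell = 0, since both electrodes use the same couple.
The compartment with the higher Tl+(aq) concentration (2.08 M) acts as the cathode; ions are reduced there and produced at the dilute (0.827 M) anode.
With n = 1, Ecell = −(0.0592/1)·log([dilute]/[conc]) = −(0.0592/1)·log(0.827/2.08) = +0.024 V.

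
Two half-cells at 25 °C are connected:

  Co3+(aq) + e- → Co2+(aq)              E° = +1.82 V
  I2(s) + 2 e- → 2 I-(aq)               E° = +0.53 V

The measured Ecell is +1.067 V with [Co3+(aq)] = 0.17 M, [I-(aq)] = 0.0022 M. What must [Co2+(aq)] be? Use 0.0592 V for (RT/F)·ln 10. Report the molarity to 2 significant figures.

2.2 M

With Co³⁺/Co²⁺ at the cathode and I₂/I⁻ at the anode, E°cell = +1.82 − (+0.53) = +1.29 V (n = 2).
Since E = E° − (0.0592/n)·log Q, log Q = n(E° − E)/0.0592 = 7.534.
The balanced reaction is 2 Co3+(aq) + 2 I-(aq) → 2 Co2+(aq) + I2(s), so Q = [Co2+(aq)]^2 / ([Co3+(aq)]^2·[I-(aq)]^2).
Solving for the unknown gives log [Co2+(aq)] = 0.340, so [Co2+(aq)] ≈ 2.2 M.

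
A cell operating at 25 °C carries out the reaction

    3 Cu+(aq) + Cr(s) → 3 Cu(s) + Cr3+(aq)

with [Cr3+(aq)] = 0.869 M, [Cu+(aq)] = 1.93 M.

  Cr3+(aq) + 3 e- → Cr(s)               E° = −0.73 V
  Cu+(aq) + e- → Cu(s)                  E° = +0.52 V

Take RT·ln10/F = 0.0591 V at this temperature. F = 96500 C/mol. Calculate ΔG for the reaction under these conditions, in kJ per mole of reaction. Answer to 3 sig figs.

−367 kJ/mol

With Cu⁺/Cu reduced at the cathode, E°cell = +0.52 − (−0.73) = +1.25 V and n = 3.
Q = [Cr3+(aq)] / [Cu+(aq)]^3 = 0.121, so log Q = −0.918 and E = +1.25 − (0.0591/3)(−0.918) = +1.2681 V.
Finally ΔG = −nFE = −(3)(96500 C/mol)(+1.2681 V) = −367 kJ/mol.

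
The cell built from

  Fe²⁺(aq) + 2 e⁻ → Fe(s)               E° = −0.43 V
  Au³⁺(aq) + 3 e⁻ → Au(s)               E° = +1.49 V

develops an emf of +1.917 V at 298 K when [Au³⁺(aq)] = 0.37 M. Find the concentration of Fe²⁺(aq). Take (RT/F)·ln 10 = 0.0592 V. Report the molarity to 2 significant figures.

0.65 M

The Au³⁺/Au couple has the larger reduction potential, so it is the cathode: E°cell = +1.49 − (−0.43) = +1.92 V and n = 6.
From the Nernst equation, log Q = n(E° − E)/0.0592 = 6·(+1.92 − (+1.917))/0.0592 = 0.304.
For 2 Au³⁺(aq) + 3 Fe(s) → 2 Au(s) + 3 Fe²⁺(aq), the reaction quotient is Q = [Fe²⁺(aq)]^3 / [Au³⁺(aq)]^2.
Substituting the known concentrations and solving, log [Fe²⁺(aq)] = −0.187 and [Fe²⁺(aq)] = 0.65 M.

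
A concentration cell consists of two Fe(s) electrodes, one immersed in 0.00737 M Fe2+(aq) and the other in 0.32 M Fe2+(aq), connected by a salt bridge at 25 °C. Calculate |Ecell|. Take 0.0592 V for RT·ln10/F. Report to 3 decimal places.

For a concentration cell E°cell = 0, since both electrodes use the same couple.
The compartment with the higher Fe2+(aq) concentration (0.32 M) acts as the cathode; ions are reduced there and produced at the dilute (0.00737 M) anode.
With n = 2, Ecell = −(0.0592/2)·log([dilute]/[conc]) = −(0.0592/2)·log(0.00737/0.32) = +0.048 V.

0.048 V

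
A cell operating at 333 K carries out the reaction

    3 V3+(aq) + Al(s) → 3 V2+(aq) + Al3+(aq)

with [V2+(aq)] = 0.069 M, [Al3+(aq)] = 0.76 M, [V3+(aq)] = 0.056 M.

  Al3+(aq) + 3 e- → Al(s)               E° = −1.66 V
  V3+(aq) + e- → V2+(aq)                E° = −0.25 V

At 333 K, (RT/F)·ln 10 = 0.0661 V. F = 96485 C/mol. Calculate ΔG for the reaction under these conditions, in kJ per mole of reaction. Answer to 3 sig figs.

−407 kJ/mol

E°cell = −0.25 − (−1.66) = +1.41 V; the balanced reaction transfers n = 3 electrons.
Here Q = ([V2+(aq)]^3·[Al3+(aq)]) / [V3+(aq)]^3 = 1.42 (log Q = 0.153), giving E = +1.41 − (0.0661/3)·(0.153) = +1.4066 V.
Finally ΔG = −nFE = −(3)(96485 C/mol)(+1.4066 V) = −407 kJ/mol.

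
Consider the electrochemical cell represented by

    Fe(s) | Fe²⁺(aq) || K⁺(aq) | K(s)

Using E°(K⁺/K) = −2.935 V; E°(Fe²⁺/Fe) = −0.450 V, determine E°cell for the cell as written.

−2.485 V

By convention the left-hand electrode in cell notation is the anode (oxidation) and the right-hand electrode is the cathode (reduction).
E°cell = E°(right) − E°(left) = −2.935 − (−0.450) = −2.485 V.
The negative sign shows that, as written, the cell would require an external voltage to drive the reaction.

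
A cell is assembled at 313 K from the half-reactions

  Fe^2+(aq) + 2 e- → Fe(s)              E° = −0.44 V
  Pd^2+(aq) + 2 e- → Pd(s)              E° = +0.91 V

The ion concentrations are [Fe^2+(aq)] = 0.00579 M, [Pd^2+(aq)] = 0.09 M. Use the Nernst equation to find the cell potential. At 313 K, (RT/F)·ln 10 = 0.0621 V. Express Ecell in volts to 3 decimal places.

Since E°(Pd²⁺/Pd) > E°(Fe²⁺/Fe), Pd²⁺/Pd serves as the cathode.
The standard potential is +0.91 − (−0.44) = +1.35 V and the balanced reaction transfers n = 2 electrons.
For the overall reaction Pd^2+(aq) + Fe(s) → Pd(s) + Fe^2+(aq), Q = [Fe^2+(aq)] / [Pd^2+(aq)] = 0.0643, giving log Q = −1.192.
By the Nernst equation, E = +1.35 − (0.0621/2)·(−1.192) = +1.387 V.

+1.387 V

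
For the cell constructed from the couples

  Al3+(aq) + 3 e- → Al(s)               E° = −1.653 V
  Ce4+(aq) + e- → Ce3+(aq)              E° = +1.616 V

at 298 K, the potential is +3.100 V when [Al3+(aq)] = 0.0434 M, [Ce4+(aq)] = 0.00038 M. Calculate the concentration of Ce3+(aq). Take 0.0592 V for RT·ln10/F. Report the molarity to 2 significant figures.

0.77 M

Ce⁴⁺/Ce³⁺ is the cathode (higher E°); E°cell = +1.616 − (−1.653) = +3.269 V with n = 3.
Rearranging E = E° − (0.0592/n)·log Q gives log Q = 3(+3.269 − (+3.100))/0.0592 = 8.564.
Balancing electrons gives 3 Ce4+(aq) + Al(s) → 3 Ce3+(aq) + Al3+(aq); thus Q = ([Ce3+(aq)]^3·[Al3+(aq)]) / [Ce4+(aq)]^3.
Isolating [Ce3+(aq)] in Q = 10^{8.564} yields log [Ce3+(aq)] = −0.111, i.e. 0.77 M.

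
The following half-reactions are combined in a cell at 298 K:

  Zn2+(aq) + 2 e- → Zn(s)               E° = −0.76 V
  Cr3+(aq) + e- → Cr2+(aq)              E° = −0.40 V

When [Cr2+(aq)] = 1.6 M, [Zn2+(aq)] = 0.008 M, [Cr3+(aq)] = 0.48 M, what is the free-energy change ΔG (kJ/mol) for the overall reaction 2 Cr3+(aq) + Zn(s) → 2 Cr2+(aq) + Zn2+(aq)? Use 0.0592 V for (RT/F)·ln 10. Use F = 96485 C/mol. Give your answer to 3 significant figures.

−75.5 kJ/mol

E°cell = −0.40 − (−0.76) = +0.36 V; the balanced reaction transfers n = 2 electrons.
The reaction quotient is ([Cr2+(aq)]^2·[Zn2+(aq)]) / [Cr3+(aq)]^2 = 0.0889; by Nernst, E = +0.36 − (0.0592/2)(−1.051) = +0.3911 V.
Finally ΔG = −nFE = −(2)(96485 C/mol)(+0.3911 V) = −75.5 kJ/mol.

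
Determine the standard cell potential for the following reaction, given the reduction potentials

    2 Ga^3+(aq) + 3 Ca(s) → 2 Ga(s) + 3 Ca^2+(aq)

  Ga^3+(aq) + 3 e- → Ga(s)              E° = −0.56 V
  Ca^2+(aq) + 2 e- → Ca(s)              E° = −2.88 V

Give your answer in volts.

+2.32 V

Ga^3+(aq) gains electrons, so the Ga³⁺/Ga couple is the cathode; the Ca²⁺/Ca couple is the anode.
E°cell = E°(cathode) − E°(anode) = −0.56 − (−2.88) = +2.32 V.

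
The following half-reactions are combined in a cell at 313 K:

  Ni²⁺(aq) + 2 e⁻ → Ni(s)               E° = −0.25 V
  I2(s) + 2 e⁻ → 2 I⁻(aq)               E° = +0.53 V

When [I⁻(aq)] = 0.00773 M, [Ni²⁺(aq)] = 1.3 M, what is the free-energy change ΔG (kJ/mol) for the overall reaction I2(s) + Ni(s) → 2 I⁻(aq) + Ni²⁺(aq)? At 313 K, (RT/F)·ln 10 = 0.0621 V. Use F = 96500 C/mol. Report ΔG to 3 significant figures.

−175 kJ/mol

The standard cell potential is +0.53 − (−0.25) = +0.78 V, with n = 2 electrons in the balanced equation.
Here Q = [I⁻(aq)]^2·[Ni²⁺(aq)] = 7.77×10^−5 (log Q = −4.110), giving E = +0.78 − (0.0621/2)·(−4.110) = +0.9076 V.
Finally ΔG = −nFE = −(2)(96500 C/mol)(+0.9076 V) = −175 kJ/mol.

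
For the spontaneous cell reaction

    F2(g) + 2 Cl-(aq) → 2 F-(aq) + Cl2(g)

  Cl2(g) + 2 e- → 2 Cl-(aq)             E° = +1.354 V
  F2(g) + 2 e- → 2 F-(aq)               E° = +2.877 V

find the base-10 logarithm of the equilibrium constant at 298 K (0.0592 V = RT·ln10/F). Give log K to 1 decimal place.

The F₂/F⁻ couple is reduced (cathode); E°cell = +2.877 − (+1.354) = +1.523 V with n = 2.
At equilibrium E = 0, so log K = nE°cell / 0.0592 = (2)(+1.523) / 0.0592 = 51.5.

log K = 51.5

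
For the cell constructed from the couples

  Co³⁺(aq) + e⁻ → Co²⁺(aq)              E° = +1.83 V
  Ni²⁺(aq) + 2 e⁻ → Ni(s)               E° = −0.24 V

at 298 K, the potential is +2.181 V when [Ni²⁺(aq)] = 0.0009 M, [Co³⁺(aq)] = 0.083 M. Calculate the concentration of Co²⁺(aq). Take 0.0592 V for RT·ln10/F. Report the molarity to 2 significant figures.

Co³⁺/Co²⁺ is the cathode (higher E°); E°cell = +1.83 − (−0.24) = +2.07 V with n = 2.
Rearranging E = E° − (0.0592/n)·log Q gives log Q = 2(+2.07 − (+2.181))/0.0592 = −3.750.
Balancing electrons gives 2 Co³⁺(aq) + Ni(s) → 2 Co²⁺(aq) + Ni²⁺(aq); thus Q = ([Co²⁺(aq)]^2·[Ni²⁺(aq)]) / [Co³⁺(aq)]^2.
Isolating [Co²⁺(aq)] in Q = 10^{−3.750} yields log [Co²⁺(aq)] = −1.433, i.e. 0.037 M.

0.037 M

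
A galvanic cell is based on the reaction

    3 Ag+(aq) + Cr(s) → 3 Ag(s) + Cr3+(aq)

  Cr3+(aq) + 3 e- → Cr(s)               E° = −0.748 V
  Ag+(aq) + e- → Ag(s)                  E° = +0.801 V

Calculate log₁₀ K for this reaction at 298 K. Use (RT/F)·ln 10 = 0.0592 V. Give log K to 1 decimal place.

log K = 78.5

The Ag⁺/Ag couple is reduced (cathode); E°cell = +0.801 − (−0.748) = +1.549 V with n = 3.
At equilibrium E = 0, so log K = nE°cell / 0.0592 = (3)(+1.549) / 0.0592 = 78.5.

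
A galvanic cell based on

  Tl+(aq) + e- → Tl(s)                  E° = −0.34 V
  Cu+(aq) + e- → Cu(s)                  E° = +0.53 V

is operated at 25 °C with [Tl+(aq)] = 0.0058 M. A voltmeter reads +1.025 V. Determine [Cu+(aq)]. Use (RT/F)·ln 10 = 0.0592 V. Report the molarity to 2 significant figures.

With Cu⁺/Cu at the cathode and Tl⁺/Tl at the anode, E°cell = +0.53 − (−0.34) = +0.87 V (n = 1).
Since E = E° − (0.0592/n)·log Q, log Q = n(E° − E)/0.0592 = −2.618.
Balancing electrons gives Cu+(aq) + Tl(s) → Cu(s) + Tl+(aq); thus Q = [Tl+(aq)] / [Cu+(aq)].
Solving for the unknown gives log [Cu+(aq)] = 0.381, so [Cu+(aq)] ≈ 2.4 M.

2.4 M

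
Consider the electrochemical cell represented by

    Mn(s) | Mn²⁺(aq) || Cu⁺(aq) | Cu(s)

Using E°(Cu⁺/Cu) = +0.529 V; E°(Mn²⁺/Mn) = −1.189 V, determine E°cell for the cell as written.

By convention the left-hand electrode in cell notation is the anode (oxidation) and the right-hand electrode is the cathode (reduction).
E°cell = E°(right) − E°(left) = +0.529 − (−1.189) = +1.718 V.

+1.718 V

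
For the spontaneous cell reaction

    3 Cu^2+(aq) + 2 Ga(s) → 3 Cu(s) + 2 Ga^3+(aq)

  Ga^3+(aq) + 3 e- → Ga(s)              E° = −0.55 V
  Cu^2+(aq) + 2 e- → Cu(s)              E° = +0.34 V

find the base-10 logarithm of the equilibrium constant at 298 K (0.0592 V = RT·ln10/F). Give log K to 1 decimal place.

log K = 90.2

The Cu²⁺/Cu couple is reduced (cathode); E°cell = +0.34 − (−0.55) = +0.89 V with n = 6.
At equilibrium E = 0, so log K = nE°cell / 0.0592 = (6)(+0.89) / 0.0592 = 90.2.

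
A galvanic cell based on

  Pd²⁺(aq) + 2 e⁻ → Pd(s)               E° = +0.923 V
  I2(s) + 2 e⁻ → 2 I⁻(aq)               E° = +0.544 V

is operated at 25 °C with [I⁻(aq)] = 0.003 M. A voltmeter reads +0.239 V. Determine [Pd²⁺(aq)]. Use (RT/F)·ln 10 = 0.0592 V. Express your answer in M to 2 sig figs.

2.1 M

Pd²⁺/Pd is the cathode (higher E°); E°cell = +0.923 − (+0.544) = +0.379 V with n = 2.
Rearranging E = E° − (0.0592/n)·log Q gives log Q = 2(+0.379 − (+0.239))/0.0592 = 4.730.
The balanced reaction is Pd²⁺(aq) + 2 I⁻(aq) → Pd(s) + I2(s), so Q = 1 / ([Pd²⁺(aq)]·[I⁻(aq)]^2).
Solving for the unknown gives log [Pd²⁺(aq)] = 0.316, so [Pd²⁺(aq)] ≈ 2.1 M.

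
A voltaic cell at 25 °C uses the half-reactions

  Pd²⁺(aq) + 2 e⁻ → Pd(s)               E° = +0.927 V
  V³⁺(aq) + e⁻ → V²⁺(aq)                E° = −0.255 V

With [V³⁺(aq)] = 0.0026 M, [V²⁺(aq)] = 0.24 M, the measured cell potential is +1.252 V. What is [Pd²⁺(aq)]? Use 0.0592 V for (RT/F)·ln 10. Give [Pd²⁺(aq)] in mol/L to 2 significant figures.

0.027 M

Pd²⁺/Pd is the cathode (higher E°); E°cell = +0.927 − (−0.255) = +1.182 V with n = 2.
From the Nernst equation, log Q = n(E° − E)/0.0592 = 2·(+1.182 − (+1.252))/0.0592 = −2.365.
Balancing electrons gives Pd²⁺(aq) + 2 V²⁺(aq) → Pd(s) + 2 V³⁺(aq); thus Q = [V³⁺(aq)]^2 / ([Pd²⁺(aq)]·[V²⁺(aq)]^2).
Solving for the unknown gives log [Pd²⁺(aq)] = −1.565, so [Pd²⁺(aq)] ≈ 0.027 M.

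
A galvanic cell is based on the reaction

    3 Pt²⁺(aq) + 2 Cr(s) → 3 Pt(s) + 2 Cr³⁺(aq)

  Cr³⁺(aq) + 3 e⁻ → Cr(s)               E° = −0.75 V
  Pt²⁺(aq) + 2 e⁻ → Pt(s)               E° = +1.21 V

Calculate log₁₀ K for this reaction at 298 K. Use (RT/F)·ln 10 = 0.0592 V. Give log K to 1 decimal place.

The Pt²⁺/Pt couple is reduced (cathode); E°cell = +1.21 − (−0.75) = +1.96 V with n = 6.
At equilibrium E = 0, so log K = nE°cell / 0.0592 = (6)(+1.96) / 0.0592 = 198.6.

log K = 198.6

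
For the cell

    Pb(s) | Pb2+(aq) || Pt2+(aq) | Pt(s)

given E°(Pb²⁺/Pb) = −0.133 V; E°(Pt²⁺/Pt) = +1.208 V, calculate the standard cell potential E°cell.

+1.341 V

By convention the left-hand electrode in cell notation is the anode (oxidation) and the right-hand electrode is the cathode (reduction).
E°cell = E°(right) − E°(left) = +1.208 − (−0.133) = +1.341 V.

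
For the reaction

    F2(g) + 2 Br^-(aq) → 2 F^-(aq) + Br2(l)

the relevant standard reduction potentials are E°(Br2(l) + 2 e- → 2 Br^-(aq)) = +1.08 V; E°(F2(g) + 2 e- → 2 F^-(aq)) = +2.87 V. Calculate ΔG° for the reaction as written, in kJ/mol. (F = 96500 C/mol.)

In the reaction as written F2(g) is reduced, so the F₂/F⁻ couple is the cathode and Br₂/Br⁻ is the anode.
E°cell = +2.87 − (+1.08) = +1.79 V; balancing electrons gives n = 2.
ΔG° = −nFE°cell = −(2)(96500)(+1.79) J/mol = −345 kJ/mol.

−345 kJ/mol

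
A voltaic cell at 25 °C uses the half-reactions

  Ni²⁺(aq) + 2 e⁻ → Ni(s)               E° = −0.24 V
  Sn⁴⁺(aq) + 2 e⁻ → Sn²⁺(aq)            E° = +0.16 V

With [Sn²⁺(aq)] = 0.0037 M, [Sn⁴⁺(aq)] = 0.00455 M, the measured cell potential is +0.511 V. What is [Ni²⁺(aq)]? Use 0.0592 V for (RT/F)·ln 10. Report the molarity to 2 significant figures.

0.00022 M

The Sn⁴⁺/Sn²⁺ couple has the larger reduction potential, so it is the cathode: E°cell = +0.16 − (−0.24) = +0.40 V and n = 2.
Since E = E° − (0.0592/n)·log Q, log Q = n(E° − E)/0.0592 = −3.750.
Balancing electrons gives Sn⁴⁺(aq) + Ni(s) → Sn²⁺(aq) + Ni²⁺(aq); thus Q = ([Sn²⁺(aq)]·[Ni²⁺(aq)]) / [Sn⁴⁺(aq)].
Substituting the known concentrations and solving, log [Ni²⁺(aq)] = −3.660 and [Ni²⁺(aq)] = 0.00022 M.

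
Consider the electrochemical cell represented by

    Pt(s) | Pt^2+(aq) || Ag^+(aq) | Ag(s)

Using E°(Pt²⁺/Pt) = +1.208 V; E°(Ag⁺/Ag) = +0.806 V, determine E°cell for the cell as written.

−0.402 V

By convention the left-hand electrode in cell notation is the anode (oxidation) and the right-hand electrode is the cathode (reduction).
E°cell = E°(right) − E°(left) = +0.806 − (+1.208) = −0.402 V.
The negative sign shows that, as written, the cell would require an external voltage to drive the reaction.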